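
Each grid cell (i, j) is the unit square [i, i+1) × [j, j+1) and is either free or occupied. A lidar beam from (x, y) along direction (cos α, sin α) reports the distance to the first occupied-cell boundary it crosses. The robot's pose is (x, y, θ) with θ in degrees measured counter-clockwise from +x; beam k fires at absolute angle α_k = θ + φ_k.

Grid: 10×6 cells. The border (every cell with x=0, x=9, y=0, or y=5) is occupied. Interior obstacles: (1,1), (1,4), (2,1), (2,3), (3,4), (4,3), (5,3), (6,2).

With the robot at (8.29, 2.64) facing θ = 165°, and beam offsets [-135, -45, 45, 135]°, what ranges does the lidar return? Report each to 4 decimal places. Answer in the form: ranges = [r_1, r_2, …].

ranges = [0.8198, 2.7251, 3.2800, 1.4200]

beam 1: φ=-135°, α=30°
  direction (0.8660, 0.5000); cell (8,2); t to first gridline: x 0.8198, y 0.7200 (then +1.1547 / +2.0000)
    (8,3) via y @ 0.7200
    (9,3) via x @ 0.8198  # hit
  → r_1 = 0.8198
beam 2: φ=-45°, α=120°
  direction (-0.5000, 0.8660); cell (8,2); t to first gridline: x 0.5800, y 0.4157 (then +2.0000 / +1.1547)
    (8,3) via y @ 0.4157
    (7,3) via x @ 0.5800
    (7,4) via y @ 1.5704
    (6,4) via x @ 2.5800
    (6,5) via y @ 2.7251  # hit
  → r_2 = 2.7251
beam 3: φ=45°, α=210°
  direction (-0.8660, -0.5000); cell (8,2); t to first gridline: x 0.3349, y 1.2800 (then +1.1547 / +2.0000)
    (7,2) via x @ 0.3349
    (7,1) via y @ 1.2800
    (6,1) via x @ 1.4896
    (5,1) via x @ 2.6443
    (5,0) via y @ 3.2800  # hit
  → r_3 = 3.2800
beam 4: φ=135°, α=300°
  direction (0.5000, -0.8660); cell (8,2); t to first gridline: x 1.4200, y 0.7390 (then +2.0000 / +1.1547)
    (8,1) via y @ 0.7390
    (9,1) via x @ 1.4200  # hit
  → r_4 = 1.4200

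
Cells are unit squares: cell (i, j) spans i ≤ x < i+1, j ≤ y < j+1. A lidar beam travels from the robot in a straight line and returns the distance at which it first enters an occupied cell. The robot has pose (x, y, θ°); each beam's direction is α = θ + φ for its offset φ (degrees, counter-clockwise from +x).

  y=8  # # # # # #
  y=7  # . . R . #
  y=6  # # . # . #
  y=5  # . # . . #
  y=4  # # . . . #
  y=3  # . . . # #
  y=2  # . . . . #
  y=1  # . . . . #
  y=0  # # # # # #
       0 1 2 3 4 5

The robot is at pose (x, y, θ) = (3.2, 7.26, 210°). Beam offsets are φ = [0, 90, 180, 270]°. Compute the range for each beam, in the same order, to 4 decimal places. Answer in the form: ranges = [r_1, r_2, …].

beam 1: φ=0°, α=210°
  dir = (cos 210°, sin 210°) = (-0.8660, -0.5000); from cell (3,7)
  next x-line at t=0.2309, next y-line at t=0.5200; Δt_x=1.1547, Δt_y=2.0000
    x: enter (2,7) at t=0.2309
    y: enter (2,6) at t=0.5200
    x: enter (1,6) at t=1.3856 ← occupied
  → r_1 = 1.3856
beam 2: φ=90°, α=300°
  dir = (cos 300°, sin 300°) = (0.5000, -0.8660); from cell (3,7)
  next x-line at t=1.6000, next y-line at t=0.3002; Δt_x=2.0000, Δt_y=1.1547
    y: enter (3,6) at t=0.3002 ← occupied
  → r_2 = 0.3002
beam 3: φ=180°, α=30°
  dir = (cos 30°, sin 30°) = (0.8660, 0.5000); from cell (3,7)
  next x-line at t=0.9238, next y-line at t=1.4800; Δt_x=1.1547, Δt_y=2.0000
    x: enter (4,7) at t=0.9238
    y: enter (4,8) at t=1.4800 ← occupied
  → r_3 = 1.4800
beam 4: φ=270°, α=120°
  dir = (cos 120°, sin 120°) = (-0.5000, 0.8660); from cell (3,7)
  next x-line at t=0.4000, next y-line at t=0.8545; Δt_x=2.0000, Δt_y=1.1547
    x: enter (2,7) at t=0.4000
    y: enter (2,8) at t=0.8545 ← occupied
  → r_4 = 0.8545

ranges = [1.3856, 0.3002, 1.4800, 0.8545]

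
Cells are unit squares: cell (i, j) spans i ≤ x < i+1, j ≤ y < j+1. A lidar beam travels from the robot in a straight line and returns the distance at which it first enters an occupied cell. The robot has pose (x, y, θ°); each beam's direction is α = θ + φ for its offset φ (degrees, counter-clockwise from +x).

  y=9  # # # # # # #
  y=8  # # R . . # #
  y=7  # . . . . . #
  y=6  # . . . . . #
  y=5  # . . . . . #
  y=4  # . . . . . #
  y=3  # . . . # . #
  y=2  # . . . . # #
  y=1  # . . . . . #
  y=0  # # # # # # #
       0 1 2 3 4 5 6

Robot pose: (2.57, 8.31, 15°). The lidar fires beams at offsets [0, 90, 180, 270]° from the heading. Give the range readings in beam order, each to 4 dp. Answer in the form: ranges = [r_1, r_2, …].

ranges = [2.5157, 0.7143, 0.5901, 7.5679]

beam 1: φ=0°, α=15°
  cosα=0.9659 sinα=0.2588 | (2,8) | tMaxX 0.4452 tMaxY 2.6660 | tΔX 1.0353 tΔY 3.8637
    t=0.4452 [x] (3,8)
    t=1.4804 [x] (4,8)
    t=2.5157 [x] (5,8) — stop
  → r_1 = 2.5157
beam 2: φ=90°, α=105°
  cosα=-0.2588 sinα=0.9659 | (2,8) | tMaxX 2.2023 tMaxY 0.7143 | tΔX 3.8637 tΔY 1.0353
    t=0.7143 [y] (2,9) — stop
  → r_2 = 0.7143
beam 3: φ=180°, α=195°
  cosα=-0.9659 sinα=-0.2588 | (2,8) | tMaxX 0.5901 tMaxY 1.1977 | tΔX 1.0353 tΔY 3.8637
    t=0.5901 [x] (1,8) — stop
  → r_3 = 0.5901
beam 4: φ=270°, α=285°
  cosα=0.2588 sinα=-0.9659 | (2,8) | tMaxX 1.6614 tMaxY 0.3209 | tΔX 3.8637 tΔY 1.0353
    t=0.3209 [y] (2,7)
    t=1.3562 [y] (2,6)
    t=1.6614 [x] (3,6)
    t=2.3915 [y] (3,5)
    t=3.4268 [y] (3,4)
    t=4.4620 [y] (3,3)
    t=5.4973 [y] (3,2)
    t=5.5251 [x] (4,2)
    t=6.5326 [y] (4,1)
    t=7.5679 [y] (4,0) — stop
  → r_4 = 7.5679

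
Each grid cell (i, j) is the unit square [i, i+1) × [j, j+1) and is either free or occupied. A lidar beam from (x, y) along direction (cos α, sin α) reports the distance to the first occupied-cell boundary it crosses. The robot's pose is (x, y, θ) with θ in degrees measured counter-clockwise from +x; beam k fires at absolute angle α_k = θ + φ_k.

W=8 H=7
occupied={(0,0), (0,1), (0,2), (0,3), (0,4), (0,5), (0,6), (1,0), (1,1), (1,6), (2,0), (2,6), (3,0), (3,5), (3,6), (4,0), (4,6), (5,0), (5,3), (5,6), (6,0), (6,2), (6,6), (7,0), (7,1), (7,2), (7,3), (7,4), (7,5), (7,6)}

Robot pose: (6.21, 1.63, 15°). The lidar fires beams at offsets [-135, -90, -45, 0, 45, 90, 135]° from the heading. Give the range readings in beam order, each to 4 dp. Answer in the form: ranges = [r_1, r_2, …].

ranges = [0.7275, 0.6522, 0.9122, 0.8179, 0.4272, 0.3831, 6.0160]

beam 1: φ=-135°, α=240°
  dir = (cos 240°, sin 240°) = (-0.5000, -0.8660); from cell (6,1)
  next x-line at t=0.4200, next y-line at t=0.7275; Δt_x=2.0000, Δt_y=1.1547
    x: enter (5,1) at t=0.4200
    y: enter (5,0) at t=0.7275 ← occupied
  → r_1 = 0.7275
beam 2: φ=-90°, α=285°
  dir = (cos 285°, sin 285°) = (0.2588, -0.9659); from cell (6,1)
  next x-line at t=3.0523, next y-line at t=0.6522; Δt_x=3.8637, Δt_y=1.0353
    y: enter (6,0) at t=0.6522 ← occupied
  → r_2 = 0.6522
beam 3: φ=-45°, α=330°
  dir = (cos 330°, sin 330°) = (0.8660, -0.5000); from cell (6,1)
  next x-line at t=0.9122, next y-line at t=1.2600; Δt_x=1.1547, Δt_y=2.0000
    x: enter (7,1) at t=0.9122 ← occupied
  → r_3 = 0.9122
beam 4: φ=0°, α=15°
  dir = (cos 15°, sin 15°) = (0.9659, 0.2588); from cell (6,1)
  next x-line at t=0.8179, next y-line at t=1.4296; Δt_x=1.0353, Δt_y=3.8637
    x: enter (7,1) at t=0.8179 ← occupied
  → r_4 = 0.8179
beam 5: φ=45°, α=60°
  dir = (cos 60°, sin 60°) = (0.5000, 0.8660); from cell (6,1)
  next x-line at t=1.5800, next y-line at t=0.4272; Δt_x=2.0000, Δt_y=1.1547
    y: enter (6,2) at t=0.4272 ← occupied
  → r_5 = 0.4272
beam 6: φ=90°, α=105°
  dir = (cos 105°, sin 105°) = (-0.2588, 0.9659); from cell (6,1)
  next x-line at t=0.8114, next y-line at t=0.3831; Δt_x=3.8637, Δt_y=1.0353
    y: enter (6,2) at t=0.3831 ← occupied
  → r_6 = 0.3831
beam 7: φ=135°, α=150°
  dir = (cos 150°, sin 150°) = (-0.8660, 0.5000); from cell (6,1)
  next x-line at t=0.2425, next y-line at t=0.7400; Δt_x=1.1547, Δt_y=2.0000
    x: enter (5,1) at t=0.2425
    y: enter (5,2) at t=0.7400
    x: enter (4,2) at t=1.3972
    x: enter (3,2) at t=2.5519
    y: enter (3,3) at t=2.7400
    x: enter (2,3) at t=3.7066
    y: enter (2,4) at t=4.7400
    x: enter (1,4) at t=4.8613
    x: enter (0,4) at t=6.0160 ← occupied
  → r_7 = 6.0160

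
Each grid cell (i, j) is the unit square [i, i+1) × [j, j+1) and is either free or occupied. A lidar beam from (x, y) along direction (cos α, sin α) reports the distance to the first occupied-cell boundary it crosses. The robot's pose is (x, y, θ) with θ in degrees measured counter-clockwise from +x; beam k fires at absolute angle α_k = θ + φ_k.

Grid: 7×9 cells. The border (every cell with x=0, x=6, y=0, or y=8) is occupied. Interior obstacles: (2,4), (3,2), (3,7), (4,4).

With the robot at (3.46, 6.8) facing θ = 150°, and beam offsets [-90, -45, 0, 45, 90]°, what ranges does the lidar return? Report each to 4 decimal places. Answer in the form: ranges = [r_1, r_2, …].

ranges = [0.2309, 0.2071, 0.4000, 2.5468, 2.0785]

beam 1: φ=-90°, α=60°
  d=(0.5000,0.8660)  start (3,6)  tX=1.0800 tY=0.2309  stride 1/|dx|=2.0000 1/|dy|=1.1547
    cross y-line → (3,7), t=0.2309 (wall)
  → r_1 = 0.2309
beam 2: φ=-45°, α=105°
  d=(-0.2588,0.9659)  start (3,6)  tX=1.7773 tY=0.2071  stride 1/|dx|=3.8637 1/|dy|=1.0353
    cross y-line → (3,7), t=0.2071 (wall)
  → r_2 = 0.2071
beam 3: φ=0°, α=150°
  d=(-0.8660,0.5000)  start (3,6)  tX=0.5312 tY=0.4000  stride 1/|dx|=1.1547 1/|dy|=2.0000
    cross y-line → (3,7), t=0.4000 (wall)
  → r_3 = 0.4000
beam 4: φ=45°, α=195°
  d=(-0.9659,-0.2588)  start (3,6)  tX=0.4762 tY=3.0910  stride 1/|dx|=1.0353 1/|dy|=3.8637
    cross x-line → (2,6), t=0.4762
    cross x-line → (1,6), t=1.5115
    cross x-line → (0,6), t=2.5468 (wall)
  → r_4 = 2.5468
beam 5: φ=90°, α=240°
  d=(-0.5000,-0.8660)  start (3,6)  tX=0.9200 tY=0.9238  stride 1/|dx|=2.0000 1/|dy|=1.1547
    cross x-line → (2,6), t=0.9200
    cross y-line → (2,5), t=0.9238
    cross y-line → (2,4), t=2.0785 (wall)
  → r_5 = 2.0785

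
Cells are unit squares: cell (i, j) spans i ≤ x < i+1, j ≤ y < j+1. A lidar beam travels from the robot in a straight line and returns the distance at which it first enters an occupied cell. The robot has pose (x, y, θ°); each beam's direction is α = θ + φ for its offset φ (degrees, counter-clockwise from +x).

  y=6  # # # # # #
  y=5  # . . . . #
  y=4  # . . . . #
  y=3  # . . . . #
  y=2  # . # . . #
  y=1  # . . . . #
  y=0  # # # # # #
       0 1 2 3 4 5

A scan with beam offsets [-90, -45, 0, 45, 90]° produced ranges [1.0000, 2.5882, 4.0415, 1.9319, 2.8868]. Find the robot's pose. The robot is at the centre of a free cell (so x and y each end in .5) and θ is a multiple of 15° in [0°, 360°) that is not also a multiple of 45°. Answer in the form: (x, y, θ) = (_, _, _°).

The pose lattice has 19·16 = 304 candidates. Test each by forward raycasting.
  (1.5, 4.5, 195°): beam 1 = 1.5529 ≠ 1.0000 ✗
  (1.5, 3.5, 60°): beam 2 = 3.6235 ≠ 2.5882 ✗
  (3.5, 5.5, 75°): beam 1 = 1.5529 ≠ 1.0000 ✗
  (1.5, 3.5, 195°): beam 1 = 1.9319 ≠ 1.0000 ✗
  (1.5, 4.5, 255°): beam 1 = 0.5176 ≠ 1.0000 ✗
  …
  (4.5, 3.5, 150°): r_1=1.0000, r_2=2.5882, r_3=4.0415, r_4=1.9319, r_5=2.8868 — all match ✓
Only this pose fits every beam.

(x, y, θ) = (4.5, 3.5, 150°)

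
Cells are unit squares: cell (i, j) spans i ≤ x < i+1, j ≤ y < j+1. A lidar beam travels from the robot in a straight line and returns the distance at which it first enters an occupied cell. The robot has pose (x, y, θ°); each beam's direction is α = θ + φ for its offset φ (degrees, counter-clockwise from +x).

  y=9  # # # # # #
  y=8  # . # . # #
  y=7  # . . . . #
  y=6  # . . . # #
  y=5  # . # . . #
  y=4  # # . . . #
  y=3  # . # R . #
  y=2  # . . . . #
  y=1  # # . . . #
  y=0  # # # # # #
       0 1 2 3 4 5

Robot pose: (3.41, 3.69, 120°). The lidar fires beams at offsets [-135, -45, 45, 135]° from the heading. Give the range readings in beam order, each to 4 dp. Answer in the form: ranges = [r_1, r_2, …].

beam 1: φ=-135°, α=345°
  cosα=0.9659 sinα=-0.2588 | (3,3) | tMaxX 0.6108 tMaxY 2.6660 | tΔX 1.0353 tΔY 3.8637
    t=0.6108 [x] (4,3)
    t=1.6461 [x] (5,3) — stop
  → r_1 = 1.6461
beam 2: φ=-45°, α=75°
  cosα=0.2588 sinα=0.9659 | (3,3) | tMaxX 2.2796 tMaxY 0.3209 | tΔX 3.8637 tΔY 1.0353
    t=0.3209 [y] (3,4)
    t=1.3562 [y] (3,5)
    t=2.2796 [x] (4,5)
    t=2.3915 [y] (4,6) — stop
  → r_2 = 2.3915
beam 3: φ=45°, α=165°
  cosα=-0.9659 sinα=0.2588 | (3,3) | tMaxX 0.4245 tMaxY 1.1977 | tΔX 1.0353 tΔY 3.8637
    t=0.4245 [x] (2,3) — stop
  → r_3 = 0.4245
beam 4: φ=135°, α=255°
  cosα=-0.2588 sinα=-0.9659 | (3,3) | tMaxX 1.5841 tMaxY 0.7143 | tΔX 3.8637 tΔY 1.0353
    t=0.7143 [y] (3,2)
    t=1.5841 [x] (2,2)
    t=1.7496 [y] (2,1)
    t=2.7849 [y] (2,0) — stop
  → r_4 = 2.7849

ranges = [1.6461, 2.3915, 0.4245, 2.7849]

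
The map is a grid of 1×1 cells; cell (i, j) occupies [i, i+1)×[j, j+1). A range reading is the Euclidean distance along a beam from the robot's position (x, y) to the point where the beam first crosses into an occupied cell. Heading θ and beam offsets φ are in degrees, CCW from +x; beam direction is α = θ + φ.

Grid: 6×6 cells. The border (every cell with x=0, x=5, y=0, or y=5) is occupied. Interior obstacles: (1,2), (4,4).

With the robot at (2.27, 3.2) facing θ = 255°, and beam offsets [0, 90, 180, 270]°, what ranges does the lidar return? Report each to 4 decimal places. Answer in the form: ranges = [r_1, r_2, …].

beam 1: φ=0°, α=255°
  d=(-0.2588,-0.9659)  start (2,3)  tX=1.0432 tY=0.2071  stride 1/|dx|=3.8637 1/|dy|=1.0353
    cross y-line → (2,2), t=0.2071
    cross x-line → (1,2), t=1.0432 (wall)
  → r_1 = 1.0432
beam 2: φ=90°, α=345°
  d=(0.9659,-0.2588)  start (2,3)  tX=0.7558 tY=0.7727  stride 1/|dx|=1.0353 1/|dy|=3.8637
    cross x-line → (3,3), t=0.7558
    cross y-line → (3,2), t=0.7727
    cross x-line → (4,2), t=1.7910
    cross x-line → (5,2), t=2.8263 (wall)
  → r_2 = 2.8263
beam 3: φ=180°, α=75°
  d=(0.2588,0.9659)  start (2,3)  tX=2.8205 tY=0.8282  stride 1/|dx|=3.8637 1/|dy|=1.0353
    cross y-line → (2,4), t=0.8282
    cross y-line → (2,5), t=1.8635 (wall)
  → r_3 = 1.8635
beam 4: φ=270°, α=165°
  d=(-0.9659,0.2588)  start (2,3)  tX=0.2795 tY=3.0910  stride 1/|dx|=1.0353 1/|dy|=3.8637
    cross x-line → (1,3), t=0.2795
    cross x-line → (0,3), t=1.3148 (wall)
  → r_4 = 1.3148

ranges = [1.0432, 2.8263, 1.8635, 1.3148]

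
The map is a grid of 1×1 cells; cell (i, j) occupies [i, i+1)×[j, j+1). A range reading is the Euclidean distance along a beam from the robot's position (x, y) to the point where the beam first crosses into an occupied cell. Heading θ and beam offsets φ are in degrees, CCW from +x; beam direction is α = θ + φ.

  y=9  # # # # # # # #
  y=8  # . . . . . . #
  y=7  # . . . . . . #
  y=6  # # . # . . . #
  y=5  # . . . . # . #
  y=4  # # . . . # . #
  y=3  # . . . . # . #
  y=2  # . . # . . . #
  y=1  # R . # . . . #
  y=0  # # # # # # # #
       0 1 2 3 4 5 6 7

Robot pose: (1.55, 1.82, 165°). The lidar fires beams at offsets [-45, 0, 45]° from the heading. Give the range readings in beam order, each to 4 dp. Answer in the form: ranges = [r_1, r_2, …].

beam 1: φ=-45°, α=120°
  dir = (cos 120°, sin 120°) = (-0.5000, 0.8660); from cell (1,1)
  next x-line at t=1.1000, next y-line at t=0.2078; Δt_x=2.0000, Δt_y=1.1547
    y: enter (1,2) at t=0.2078
    x: enter (0,2) at t=1.1000 ← occupied
  → r_1 = 1.1000
beam 2: φ=0°, α=165°
  dir = (cos 165°, sin 165°) = (-0.9659, 0.2588); from cell (1,1)
  next x-line at t=0.5694, next y-line at t=0.6955; Δt_x=1.0353, Δt_y=3.8637
    x: enter (0,1) at t=0.5694 ← occupied
  → r_2 = 0.5694
beam 3: φ=45°, α=210°
  dir = (cos 210°, sin 210°) = (-0.8660, -0.5000); from cell (1,1)
  next x-line at t=0.6351, next y-line at t=1.6400; Δt_x=1.1547, Δt_y=2.0000
    x: enter (0,1) at t=0.6351 ← occupied
  → r_3 = 0.6351

ranges = [1.1000, 0.5694, 0.6351]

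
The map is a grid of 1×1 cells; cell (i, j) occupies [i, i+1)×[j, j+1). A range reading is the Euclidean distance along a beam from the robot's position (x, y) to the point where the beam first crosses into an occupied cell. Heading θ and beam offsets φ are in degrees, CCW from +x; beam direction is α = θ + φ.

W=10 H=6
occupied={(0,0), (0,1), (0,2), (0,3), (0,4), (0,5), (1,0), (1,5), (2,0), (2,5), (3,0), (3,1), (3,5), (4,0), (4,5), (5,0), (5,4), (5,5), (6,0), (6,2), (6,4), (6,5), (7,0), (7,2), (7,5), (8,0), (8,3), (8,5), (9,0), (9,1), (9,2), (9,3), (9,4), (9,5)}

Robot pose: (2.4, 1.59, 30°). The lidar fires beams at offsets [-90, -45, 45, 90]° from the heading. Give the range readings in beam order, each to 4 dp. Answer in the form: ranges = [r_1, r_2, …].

beam 1: φ=-90°, α=300°
  cosα=0.5000 sinα=-0.8660 | (2,1) | tMaxX 1.2000 tMaxY 0.6813 | tΔX 2.0000 tΔY 1.1547
    t=0.6813 [y] (2,0) — stop
  → r_1 = 0.6813
beam 2: φ=-45°, α=345°
  cosα=0.9659 sinα=-0.2588 | (2,1) | tMaxX 0.6212 tMaxY 2.2796 | tΔX 1.0353 tΔY 3.8637
    t=0.6212 [x] (3,1) — stop
  → r_2 = 0.6212
beam 3: φ=45°, α=75°
  cosα=0.2588 sinα=0.9659 | (2,1) | tMaxX 2.3182 tMaxY 0.4245 | tΔX 3.8637 tΔY 1.0353
    t=0.4245 [y] (2,2)
    t=1.4597 [y] (2,3)
    t=2.3182 [x] (3,3)
    t=2.4950 [y] (3,4)
    t=3.5303 [y] (3,5) — stop
  → r_3 = 3.5303
beam 4: φ=90°, α=120°
  cosα=-0.5000 sinα=0.8660 | (2,1) | tMaxX 0.8000 tMaxY 0.4734 | tΔX 2.0000 tΔY 1.1547
    t=0.4734 [y] (2,2)
    t=0.8000 [x] (1,2)
    t=1.6281 [y] (1,3)
    t=2.7828 [y] (1,4)
    t=2.8000 [x] (0,4) — stop
  → r_4 = 2.8000

ranges = [0.6813, 0.6212, 3.5303, 2.8000]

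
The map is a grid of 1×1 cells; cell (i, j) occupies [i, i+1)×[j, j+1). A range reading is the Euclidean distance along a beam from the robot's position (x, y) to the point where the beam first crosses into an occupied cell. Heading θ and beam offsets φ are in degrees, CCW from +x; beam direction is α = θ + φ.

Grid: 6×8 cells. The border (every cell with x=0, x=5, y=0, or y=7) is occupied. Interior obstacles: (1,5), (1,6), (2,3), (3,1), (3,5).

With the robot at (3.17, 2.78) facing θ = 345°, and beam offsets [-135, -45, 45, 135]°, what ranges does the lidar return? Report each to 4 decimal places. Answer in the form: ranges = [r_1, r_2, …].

ranges = [2.5057, 0.9007, 2.1131, 0.3400]

beam 1: φ=-135°, α=210°
  direction (-0.8660, -0.5000); cell (3,2); t to first gridline: x 0.1963, y 1.5600 (then +1.1547 / +2.0000)
    (2,2) via x @ 0.1963
    (1,2) via x @ 1.3510
    (1,1) via y @ 1.5600
    (0,1) via x @ 2.5057  # hit
  → r_1 = 2.5057
beam 2: φ=-45°, α=300°
  direction (0.5000, -0.8660); cell (3,2); t to first gridline: x 1.6600, y 0.9007 (then +2.0000 / +1.1547)
    (3,1) via y @ 0.9007  # hit
  → r_2 = 0.9007
beam 3: φ=45°, α=30°
  direction (0.8660, 0.5000); cell (3,2); t to first gridline: x 0.9584, y 0.4400 (then +1.1547 / +2.0000)
    (3,3) via y @ 0.4400
    (4,3) via x @ 0.9584
    (5,3) via x @ 2.1131  # hit
  → r_3 = 2.1131
beam 4: φ=135°, α=120°
  direction (-0.5000, 0.8660); cell (3,2); t to first gridline: x 0.3400, y 0.2540 (then +2.0000 / +1.1547)
    (3,3) via y @ 0.2540
    (2,3) via x @ 0.3400  # hit
  → r_4 = 0.3400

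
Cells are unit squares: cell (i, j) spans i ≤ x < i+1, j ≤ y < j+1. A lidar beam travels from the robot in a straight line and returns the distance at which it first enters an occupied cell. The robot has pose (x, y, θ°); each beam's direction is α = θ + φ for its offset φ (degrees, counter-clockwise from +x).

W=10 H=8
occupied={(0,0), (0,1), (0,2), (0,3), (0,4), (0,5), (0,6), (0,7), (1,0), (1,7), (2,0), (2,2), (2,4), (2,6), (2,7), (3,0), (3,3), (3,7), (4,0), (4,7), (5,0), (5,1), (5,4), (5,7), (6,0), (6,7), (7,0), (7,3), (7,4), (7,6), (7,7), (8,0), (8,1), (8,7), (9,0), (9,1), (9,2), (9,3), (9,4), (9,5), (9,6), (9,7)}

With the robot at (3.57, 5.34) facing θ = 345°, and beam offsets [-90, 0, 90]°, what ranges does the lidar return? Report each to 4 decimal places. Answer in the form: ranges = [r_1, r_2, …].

ranges = [1.3873, 1.4804, 1.7186]

beam 1: φ=-90°, α=255°
  dir = (cos 255°, sin 255°) = (-0.2588, -0.9659); from cell (3,5)
  next x-line at t=2.2023, next y-line at t=0.3520; Δt_x=3.8637, Δt_y=1.0353
    y: enter (3,4) at t=0.3520
    y: enter (3,3) at t=1.3873 ← occupied
  → r_1 = 1.3873
beam 2: φ=0°, α=345°
  dir = (cos 345°, sin 345°) = (0.9659, -0.2588); from cell (3,5)
  next x-line at t=0.4452, next y-line at t=1.3137; Δt_x=1.0353, Δt_y=3.8637
    x: enter (4,5) at t=0.4452
    y: enter (4,4) at t=1.3137
    x: enter (5,4) at t=1.4804 ← occupied
  → r_2 = 1.4804
beam 3: φ=90°, α=75°
  dir = (cos 75°, sin 75°) = (0.2588, 0.9659); from cell (3,5)
  next x-line at t=1.6614, next y-line at t=0.6833; Δt_x=3.8637, Δt_y=1.0353
    y: enter (3,6) at t=0.6833
    x: enter (4,6) at t=1.6614
    y: enter (4,7) at t=1.7186 ← occupied
  → r_3 = 1.7186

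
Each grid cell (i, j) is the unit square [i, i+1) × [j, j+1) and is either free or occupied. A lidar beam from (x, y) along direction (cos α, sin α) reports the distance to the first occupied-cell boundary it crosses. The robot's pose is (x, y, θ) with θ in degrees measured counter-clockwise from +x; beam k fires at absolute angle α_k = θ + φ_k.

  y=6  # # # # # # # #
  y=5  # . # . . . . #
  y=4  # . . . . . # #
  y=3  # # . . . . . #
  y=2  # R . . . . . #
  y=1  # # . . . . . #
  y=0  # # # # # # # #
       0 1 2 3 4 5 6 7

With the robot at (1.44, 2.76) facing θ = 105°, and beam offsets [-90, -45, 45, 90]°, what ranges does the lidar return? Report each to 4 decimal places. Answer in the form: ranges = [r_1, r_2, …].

ranges = [4.7910, 0.2771, 0.4800, 0.4555]

beam 1: φ=-90°, α=15°
  cosα=0.9659 sinα=0.2588 | (1,2) | tMaxX 0.5798 tMaxY 0.9273 | tΔX 1.0353 tΔY 3.8637
    t=0.5798 [x] (2,2)
    t=0.9273 [y] (2,3)
    t=1.6150 [x] (3,3)
    t=2.6503 [x] (4,3)
    t=3.6856 [x] (5,3)
    t=4.7209 [x] (6,3)
    t=4.7910 [y] (6,4) — stop
  → r_1 = 4.7910
beam 2: φ=-45°, α=60°
  cosα=0.5000 sinα=0.8660 | (1,2) | tMaxX 1.1200 tMaxY 0.2771 | tΔX 2.0000 tΔY 1.1547
    t=0.2771 [y] (1,3) — stop
  → r_2 = 0.2771
beam 3: φ=45°, α=150°
  cosα=-0.8660 sinα=0.5000 | (1,2) | tMaxX 0.5081 tMaxY 0.4800 | tΔX 1.1547 tΔY 2.0000
    t=0.4800 [y] (1,3) — stop
  → r_3 = 0.4800
beam 4: φ=90°, α=195°
  cosα=-0.9659 sinα=-0.2588 | (1,2) | tMaxX 0.4555 tMaxY 2.9364 | tΔX 1.0353 tΔY 3.8637
    t=0.4555 [x] (0,2) — stop
  → r_4 = 0.4555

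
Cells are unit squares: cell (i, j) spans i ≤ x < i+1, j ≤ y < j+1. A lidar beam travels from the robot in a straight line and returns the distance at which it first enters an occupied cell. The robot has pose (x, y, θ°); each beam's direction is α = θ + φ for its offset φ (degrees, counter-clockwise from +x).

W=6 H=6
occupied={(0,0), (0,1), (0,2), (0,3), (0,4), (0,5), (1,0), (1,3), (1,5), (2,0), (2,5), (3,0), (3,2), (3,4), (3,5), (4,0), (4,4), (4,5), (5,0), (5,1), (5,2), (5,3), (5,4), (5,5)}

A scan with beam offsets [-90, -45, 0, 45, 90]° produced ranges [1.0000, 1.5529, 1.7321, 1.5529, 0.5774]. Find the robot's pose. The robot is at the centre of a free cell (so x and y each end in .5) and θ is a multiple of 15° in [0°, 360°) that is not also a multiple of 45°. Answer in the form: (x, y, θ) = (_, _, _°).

Candidates: 12 free-cell centres × 16 headings = 192 poses. Raycast each; keep the one whose scan matches to 4 dp.
  (2.5, 4.5, 345°): beam 1 = 3.6235 ≠ 1.0000 ✗
  (1.5, 4.5, 330°): beam 1 = 0.5774 ≠ 1.0000 ✗
  (4.5, 3.5, 150°): beam 1 = 0.5774 ≠ 1.0000 ✗
  (4.5, 2.5, 255°): beam 1 = 0.5176 ≠ 1.0000 ✗
  …
  (2.5, 2.5, 240°): r_1=1.0000, r_2=1.5529, r_3=1.7321, r_4=1.5529, r_5=0.5774 — all match ✓
Unique over the lattice → pose = (2.5, 2.5, 240°).

(x, y, θ) = (2.5, 2.5, 240°)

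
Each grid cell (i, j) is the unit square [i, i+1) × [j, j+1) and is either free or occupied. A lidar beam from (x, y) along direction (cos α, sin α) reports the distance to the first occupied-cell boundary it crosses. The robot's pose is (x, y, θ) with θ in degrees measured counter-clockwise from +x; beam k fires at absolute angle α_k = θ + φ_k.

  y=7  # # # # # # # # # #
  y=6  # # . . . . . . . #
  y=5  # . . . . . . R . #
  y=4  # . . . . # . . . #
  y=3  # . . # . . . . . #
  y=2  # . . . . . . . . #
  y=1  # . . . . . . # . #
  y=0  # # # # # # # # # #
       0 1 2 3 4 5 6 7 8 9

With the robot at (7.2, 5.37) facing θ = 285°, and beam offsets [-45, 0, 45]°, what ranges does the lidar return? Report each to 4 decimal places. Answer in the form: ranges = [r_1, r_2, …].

ranges = [5.0460, 4.5242, 2.0785]

beam 1: φ=-45°, α=240°
  cosα=-0.5000 sinα=-0.8660 | (7,5) | tMaxX 0.4000 tMaxY 0.4272 | tΔX 2.0000 tΔY 1.1547
    t=0.4000 [x] (6,5)
    t=0.4272 [y] (6,4)
    t=1.5819 [y] (6,3)
    t=2.4000 [x] (5,3)
    t=2.7366 [y] (5,2)
    t=3.8913 [y] (5,1)
    t=4.4000 [x] (4,1)
    t=5.0460 [y] (4,0) — stop
  → r_1 = 5.0460
beam 2: φ=0°, α=285°
  cosα=0.2588 sinα=-0.9659 | (7,5) | tMaxX 3.0910 tMaxY 0.3831 | tΔX 3.8637 tΔY 1.0353
    t=0.3831 [y] (7,4)
    t=1.4183 [y] (7,3)
    t=2.4536 [y] (7,2)
    t=3.0910 [x] (8,2)
    t=3.4889 [y] (8,1)
    t=4.5242 [y] (8,0) — stop
  → r_2 = 4.5242
beam 3: φ=45°, α=330°
  cosα=0.8660 sinα=-0.5000 | (7,5) | tMaxX 0.9238 tMaxY 0.7400 | tΔX 1.1547 tΔY 2.0000
    t=0.7400 [y] (7,4)
    t=0.9238 [x] (8,4)
    t=2.0785 [x] (9,4) — stop
  → r_3 = 2.0785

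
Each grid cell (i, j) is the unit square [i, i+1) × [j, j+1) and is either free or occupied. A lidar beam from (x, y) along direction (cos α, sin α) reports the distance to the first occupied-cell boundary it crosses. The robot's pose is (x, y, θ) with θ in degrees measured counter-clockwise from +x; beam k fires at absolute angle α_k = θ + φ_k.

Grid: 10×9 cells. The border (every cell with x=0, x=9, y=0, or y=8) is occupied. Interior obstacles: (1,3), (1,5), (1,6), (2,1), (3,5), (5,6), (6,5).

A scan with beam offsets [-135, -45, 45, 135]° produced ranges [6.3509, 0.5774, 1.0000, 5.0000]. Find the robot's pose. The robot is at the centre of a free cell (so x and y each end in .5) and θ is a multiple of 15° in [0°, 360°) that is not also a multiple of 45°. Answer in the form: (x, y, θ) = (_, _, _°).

(x, y, θ) = (6.5, 1.5, 285°)

The pose lattice has 49·16 = 784 candidates. Test each by forward raycasting.
  (7.5, 4.5, 345°): beam 1 = 5.1962 ≠ 6.3509 ✗
  (8.5, 4.5, 150°): beam 1 = 0.5176 ≠ 6.3509 ✗
  (4.5, 7.5, 345°): beam 1 = 2.8868 ≠ 6.3509 ✗
  …
  (6.5, 1.5, 285°): r_1=6.3509, r_2=0.5774, r_3=1.0000, r_4=5.0000 — all match ✓
No second candidate reproduces the full scan.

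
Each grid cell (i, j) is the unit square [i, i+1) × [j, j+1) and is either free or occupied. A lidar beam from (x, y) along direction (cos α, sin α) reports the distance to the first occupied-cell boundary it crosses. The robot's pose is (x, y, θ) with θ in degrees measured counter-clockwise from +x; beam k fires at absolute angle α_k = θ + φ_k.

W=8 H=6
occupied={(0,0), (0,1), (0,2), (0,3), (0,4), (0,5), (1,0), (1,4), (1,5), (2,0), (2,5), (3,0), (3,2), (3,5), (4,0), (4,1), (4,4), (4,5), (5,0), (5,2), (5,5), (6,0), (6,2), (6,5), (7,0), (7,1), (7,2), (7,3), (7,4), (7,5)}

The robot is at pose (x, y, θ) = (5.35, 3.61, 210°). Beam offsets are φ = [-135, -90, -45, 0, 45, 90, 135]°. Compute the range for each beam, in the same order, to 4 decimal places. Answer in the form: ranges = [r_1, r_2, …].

ranges = [1.4390, 0.7000, 3.4682, 1.5588, 0.6315, 0.7044, 1.7082]

beam 1: φ=-135°, α=75°
  d=(0.2588,0.9659)  start (5,3)  tX=2.5114 tY=0.4038  stride 1/|dx|=3.8637 1/|dy|=1.0353
    cross y-line → (5,4), t=0.4038
    cross y-line → (5,5), t=1.4390 (wall)
  → r_1 = 1.4390
beam 2: φ=-90°, α=120°
  d=(-0.5000,0.8660)  start (5,3)  tX=0.7000 tY=0.4503  stride 1/|dx|=2.0000 1/|dy|=1.1547
    cross y-line → (5,4), t=0.4503
    cross x-line → (4,4), t=0.7000 (wall)
  → r_2 = 0.7000
beam 3: φ=-45°, α=165°
  d=(-0.9659,0.2588)  start (5,3)  tX=0.3623 tY=1.5068  stride 1/|dx|=1.0353 1/|dy|=3.8637
    cross x-line → (4,3), t=0.3623
    cross x-line → (3,3), t=1.3976
    cross y-line → (3,4), t=1.5068
    cross x-line → (2,4), t=2.4329
    cross x-line → (1,4), t=3.4682 (wall)
  → r_3 = 3.4682
beam 4: φ=0°, α=210°
  d=(-0.8660,-0.5000)  start (5,3)  tX=0.4041 tY=1.2200  stride 1/|dx|=1.1547 1/|dy|=2.0000
    cross x-line → (4,3), t=0.4041
    cross y-line → (4,2), t=1.2200
    cross x-line → (3,2), t=1.5588 (wall)
  → r_4 = 1.5588
beam 5: φ=45°, α=255°
  d=(-0.2588,-0.9659)  start (5,3)  tX=1.3523 tY=0.6315  stride 1/|dx|=3.8637 1/|dy|=1.0353
    cross y-line → (5,2), t=0.6315 (wall)
  → r_5 = 0.6315
beam 6: φ=90°, α=300°
  d=(0.5000,-0.8660)  start (5,3)  tX=1.3000 tY=0.7044  stride 1/|dx|=2.0000 1/|dy|=1.1547
    cross y-line → (5,2), t=0.7044 (wall)
  → r_6 = 0.7044
beam 7: φ=135°, α=345°
  d=(0.9659,-0.2588)  start (5,3)  tX=0.6729 tY=2.3569  stride 1/|dx|=1.0353 1/|dy|=3.8637
    cross x-line → (6,3), t=0.6729
    cross x-line → (7,3), t=1.7082 (wall)
  → r_7 = 1.7082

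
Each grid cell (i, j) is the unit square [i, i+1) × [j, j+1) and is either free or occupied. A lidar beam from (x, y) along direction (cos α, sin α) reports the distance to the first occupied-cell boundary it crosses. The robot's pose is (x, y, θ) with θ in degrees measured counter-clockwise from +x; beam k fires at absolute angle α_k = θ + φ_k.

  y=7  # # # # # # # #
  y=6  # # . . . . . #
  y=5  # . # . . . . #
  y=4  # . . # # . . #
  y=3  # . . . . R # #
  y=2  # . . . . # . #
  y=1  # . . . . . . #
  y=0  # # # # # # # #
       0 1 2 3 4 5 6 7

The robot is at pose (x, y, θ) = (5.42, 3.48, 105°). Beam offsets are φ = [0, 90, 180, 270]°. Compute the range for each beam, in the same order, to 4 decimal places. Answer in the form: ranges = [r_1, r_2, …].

beam 1: φ=0°, α=105°
  cosα=-0.2588 sinα=0.9659 | (5,3) | tMaxX 1.6228 tMaxY 0.5383 | tΔX 3.8637 tΔY 1.0353
    t=0.5383 [y] (5,4)
    t=1.5736 [y] (5,5)
    t=1.6228 [x] (4,5)
    t=2.6089 [y] (4,6)
    t=3.6442 [y] (4,7) — stop
  → r_1 = 3.6442
beam 2: φ=90°, α=195°
  cosα=-0.9659 sinα=-0.2588 | (5,3) | tMaxX 0.4348 tMaxY 1.8546 | tΔX 1.0353 tΔY 3.8637
    t=0.4348 [x] (4,3)
    t=1.4701 [x] (3,3)
    t=1.8546 [y] (3,2)
    t=2.5054 [x] (2,2)
    t=3.5406 [x] (1,2)
    t=4.5759 [x] (0,2) — stop
  → r_2 = 4.5759
beam 3: φ=180°, α=285°
  cosα=0.2588 sinα=-0.9659 | (5,3) | tMaxX 2.2409 tMaxY 0.4969 | tΔX 3.8637 tΔY 1.0353
    t=0.4969 [y] (5,2) — stop
  → r_3 = 0.4969
beam 4: φ=270°, α=15°
  cosα=0.9659 sinα=0.2588 | (5,3) | tMaxX 0.6005 tMaxY 2.0091 | tΔX 1.0353 tΔY 3.8637
    t=0.6005 [x] (6,3) — stop
  → r_4 = 0.6005

ranges = [3.6442, 4.5759, 0.4969, 0.6005]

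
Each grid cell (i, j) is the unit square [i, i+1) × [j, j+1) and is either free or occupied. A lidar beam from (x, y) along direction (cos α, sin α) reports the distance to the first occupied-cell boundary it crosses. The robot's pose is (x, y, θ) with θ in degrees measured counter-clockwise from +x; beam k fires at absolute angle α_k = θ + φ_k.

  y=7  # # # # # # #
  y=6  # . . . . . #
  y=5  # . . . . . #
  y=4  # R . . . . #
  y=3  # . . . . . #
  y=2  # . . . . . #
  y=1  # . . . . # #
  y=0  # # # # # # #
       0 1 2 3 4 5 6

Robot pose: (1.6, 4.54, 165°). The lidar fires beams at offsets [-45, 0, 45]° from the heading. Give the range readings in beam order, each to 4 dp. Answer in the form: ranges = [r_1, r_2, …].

beam 1: φ=-45°, α=120°
  direction (-0.5000, 0.8660); cell (1,4); t to first gridline: x 1.2000, y 0.5312 (then +2.0000 / +1.1547)
    (1,5) via y @ 0.5312
    (0,5) via x @ 1.2000  # hit
  → r_1 = 1.2000
beam 2: φ=0°, α=165°
  direction (-0.9659, 0.2588); cell (1,4); t to first gridline: x 0.6212, y 1.7773 (then +1.0353 / +3.8637)
    (0,4) via x @ 0.6212  # hit
  → r_2 = 0.6212
beam 3: φ=45°, α=210°
  direction (-0.8660, -0.5000); cell (1,4); t to first gridline: x 0.6928, y 1.0800 (then +1.1547 / +2.0000)
    (0,4) via x @ 0.6928  # hit
  → r_3 = 0.6928

ranges = [1.2000, 0.6212, 0.6928]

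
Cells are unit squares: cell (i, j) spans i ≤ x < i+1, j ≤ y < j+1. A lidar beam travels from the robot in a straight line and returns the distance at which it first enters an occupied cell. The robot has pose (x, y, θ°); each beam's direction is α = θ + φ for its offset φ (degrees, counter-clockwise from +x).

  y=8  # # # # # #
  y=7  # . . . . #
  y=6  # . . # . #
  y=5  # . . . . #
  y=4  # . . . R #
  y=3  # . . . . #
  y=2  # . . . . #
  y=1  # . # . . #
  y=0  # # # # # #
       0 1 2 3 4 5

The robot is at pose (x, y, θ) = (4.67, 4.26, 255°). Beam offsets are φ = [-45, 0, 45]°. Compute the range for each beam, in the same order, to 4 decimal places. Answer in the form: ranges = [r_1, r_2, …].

ranges = [4.2378, 3.3750, 0.6600]

beam 1: φ=-45°, α=210°
  cosα=-0.8660 sinα=-0.5000 | (4,4) | tMaxX 0.7736 tMaxY 0.5200 | tΔX 1.1547 tΔY 2.0000
    t=0.5200 [y] (4,3)
    t=0.7736 [x] (3,3)
    t=1.9283 [x] (2,3)
    t=2.5200 [y] (2,2)
    t=3.0831 [x] (1,2)
    t=4.2378 [x] (0,2) — stop
  → r_1 = 4.2378
beam 2: φ=0°, α=255°
  cosα=-0.2588 sinα=-0.9659 | (4,4) | tMaxX 2.5887 tMaxY 0.2692 | tΔX 3.8637 tΔY 1.0353
    t=0.2692 [y] (4,3)
    t=1.3044 [y] (4,2)
    t=2.3397 [y] (4,1)
    t=2.5887 [x] (3,1)
    t=3.3750 [y] (3,0) — stop
  → r_2 = 3.3750
beam 3: φ=45°, α=300°
  cosα=0.5000 sinα=-0.8660 | (4,4) | tMaxX 0.6600 tMaxY 0.3002 | tΔX 2.0000 tΔY 1.1547
    t=0.3002 [y] (4,3)
    t=0.6600 [x] (5,3) — stop
  → r_3 = 0.6600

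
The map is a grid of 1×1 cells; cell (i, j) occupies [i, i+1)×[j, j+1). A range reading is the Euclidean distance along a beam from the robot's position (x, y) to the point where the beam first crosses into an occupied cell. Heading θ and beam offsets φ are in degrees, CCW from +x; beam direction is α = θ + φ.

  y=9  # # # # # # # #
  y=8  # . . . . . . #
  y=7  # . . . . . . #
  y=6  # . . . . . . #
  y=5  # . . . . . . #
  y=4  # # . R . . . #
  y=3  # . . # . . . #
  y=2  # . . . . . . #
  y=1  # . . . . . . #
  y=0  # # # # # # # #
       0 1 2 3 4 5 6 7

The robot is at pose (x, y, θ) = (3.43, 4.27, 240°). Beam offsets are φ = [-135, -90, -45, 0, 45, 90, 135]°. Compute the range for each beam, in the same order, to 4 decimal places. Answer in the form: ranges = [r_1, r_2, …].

ranges = [4.8969, 2.8059, 2.5157, 0.3118, 0.2795, 0.5400, 3.6959]

beam 1: φ=-135°, α=105°
  direction (-0.2588, 0.9659); cell (3,4); t to first gridline: x 1.6614, y 0.7558 (then +3.8637 / +1.0353)
    (3,5) via y @ 0.7558
    (2,5) via x @ 1.6614
    (2,6) via y @ 1.7910
    (2,7) via y @ 2.8263
    (2,8) via y @ 3.8616
    (2,9) via y @ 4.8969  # hit
  → r_1 = 4.8969
beam 2: φ=-90°, α=150°
  direction (-0.8660, 0.5000); cell (3,4); t to first gridline: x 0.4965, y 1.4600 (then +1.1547 / +2.0000)
    (2,4) via x @ 0.4965
    (2,5) via y @ 1.4600
    (1,5) via x @ 1.6512
    (0,5) via x @ 2.8059  # hit
  → r_2 = 2.8059
beam 3: φ=-45°, α=195°
  direction (-0.9659, -0.2588); cell (3,4); t to first gridline: x 0.4452, y 1.0432 (then +1.0353 / +3.8637)
    (2,4) via x @ 0.4452
    (2,3) via y @ 1.0432
    (1,3) via x @ 1.4804
    (0,3) via x @ 2.5157  # hit
  → r_3 = 2.5157
beam 4: φ=0°, α=240°
  direction (-0.5000, -0.8660); cell (3,4); t to first gridline: x 0.8600, y 0.3118 (then +2.0000 / +1.1547)
    (3,3) via y @ 0.3118  # hit
  → r_4 = 0.3118
beam 5: φ=45°, α=285°
  direction (0.2588, -0.9659); cell (3,4); t to first gridline: x 2.2023, y 0.2795 (then +3.8637 / +1.0353)
    (3,3) via y @ 0.2795  # hit
  → r_5 = 0.2795
beam 6: φ=90°, α=330°
  direction (0.8660, -0.5000); cell (3,4); t to first gridline: x 0.6582, y 0.5400 (then +1.1547 / +2.0000)
    (3,3) via y @ 0.5400  # hit
  → r_6 = 0.5400
beam 7: φ=135°, α=15°
  direction (0.9659, 0.2588); cell (3,4); t to first gridline: x 0.5901, y 2.8205 (then +1.0353 / +3.8637)
    (4,4) via x @ 0.5901
    (5,4) via x @ 1.6254
    (6,4) via x @ 2.6607
    (6,5) via y @ 2.8205
    (7,5) via x @ 3.6959  # hit
  → r_7 = 3.6959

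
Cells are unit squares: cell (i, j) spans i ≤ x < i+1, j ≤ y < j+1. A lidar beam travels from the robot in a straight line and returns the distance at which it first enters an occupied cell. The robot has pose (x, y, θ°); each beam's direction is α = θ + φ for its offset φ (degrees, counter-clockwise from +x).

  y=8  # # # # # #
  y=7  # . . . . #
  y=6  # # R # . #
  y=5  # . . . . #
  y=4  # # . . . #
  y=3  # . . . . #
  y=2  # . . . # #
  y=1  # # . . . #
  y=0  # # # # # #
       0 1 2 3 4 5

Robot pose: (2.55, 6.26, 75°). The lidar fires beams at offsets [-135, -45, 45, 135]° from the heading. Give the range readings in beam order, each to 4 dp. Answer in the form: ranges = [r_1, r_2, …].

ranges = [3.7643, 0.5196, 2.0092, 1.7898]

beam 1: φ=-135°, α=300°
  dir = (cos 300°, sin 300°) = (0.5000, -0.8660); from cell (2,6)
  next x-line at t=0.9000, next y-line at t=0.3002; Δt_x=2.0000, Δt_y=1.1547
    y: enter (2,5) at t=0.3002
    x: enter (3,5) at t=0.9000
    y: enter (3,4) at t=1.4549
    y: enter (3,3) at t=2.6096
    x: enter (4,3) at t=2.9000
    y: enter (4,2) at t=3.7643 ← occupied
  → r_1 = 3.7643
beam 2: φ=-45°, α=30°
  dir = (cos 30°, sin 30°) = (0.8660, 0.5000); from cell (2,6)
  next x-line at t=0.5196, next y-line at t=1.4800; Δt_x=1.1547, Δt_y=2.0000
    x: enter (3,6) at t=0.5196 ← occupied
  → r_2 = 0.5196
beam 3: φ=45°, α=120°
  dir = (cos 120°, sin 120°) = (-0.5000, 0.8660); from cell (2,6)
  next x-line at t=1.1000, next y-line at t=0.8545; Δt_x=2.0000, Δt_y=1.1547
    y: enter (2,7) at t=0.8545
    x: enter (1,7) at t=1.1000
    y: enter (1,8) at t=2.0092 ← occupied
  → r_3 = 2.0092
beam 4: φ=135°, α=210°
  dir = (cos 210°, sin 210°) = (-0.8660, -0.5000); from cell (2,6)
  next x-line at t=0.6351, next y-line at t=0.5200; Δt_x=1.1547, Δt_y=2.0000
    y: enter (2,5) at t=0.5200
    x: enter (1,5) at t=0.6351
    x: enter (0,5) at t=1.7898 ← occupied
  → r_4 = 1.7898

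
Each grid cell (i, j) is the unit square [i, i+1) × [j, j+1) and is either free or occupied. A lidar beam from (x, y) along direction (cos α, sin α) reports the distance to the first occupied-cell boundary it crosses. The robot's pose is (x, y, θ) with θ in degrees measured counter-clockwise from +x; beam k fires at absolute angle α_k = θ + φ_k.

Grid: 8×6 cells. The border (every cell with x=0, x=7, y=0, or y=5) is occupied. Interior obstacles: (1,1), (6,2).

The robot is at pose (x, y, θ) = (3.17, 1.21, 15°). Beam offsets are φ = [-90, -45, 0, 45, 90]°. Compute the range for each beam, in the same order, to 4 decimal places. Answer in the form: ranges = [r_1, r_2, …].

ranges = [0.2174, 0.4200, 3.0523, 4.3763, 3.9237]

beam 1: φ=-90°, α=285°
  direction (0.2588, -0.9659); cell (3,1); t to first gridline: x 3.2069, y 0.2174 (then +3.8637 / +1.0353)
    (3,0) via y @ 0.2174  # hit
  → r_1 = 0.2174
beam 2: φ=-45°, α=330°
  direction (0.8660, -0.5000); cell (3,1); t to first gridline: x 0.9584, y 0.4200 (then +1.1547 / +2.0000)
    (3,0) via y @ 0.4200  # hit
  → r_2 = 0.4200
beam 3: φ=0°, α=15°
  direction (0.9659, 0.2588); cell (3,1); t to first gridline: x 0.8593, y 3.0523 (then +1.0353 / +3.8637)
    (4,1) via x @ 0.8593
    (5,1) via x @ 1.8946
    (6,1) via x @ 2.9298
    (6,2) via y @ 3.0523  # hit
  → r_3 = 3.0523
beam 4: φ=45°, α=60°
  direction (0.5000, 0.8660); cell (3,1); t to first gridline: x 1.6600, y 0.9122 (then +2.0000 / +1.1547)
    (3,2) via y @ 0.9122
    (4,2) via x @ 1.6600
    (4,3) via y @ 2.0669
    (4,4) via y @ 3.2216
    (5,4) via x @ 3.6600
    (5,5) via y @ 4.3763  # hit
  → r_4 = 4.3763
beam 5: φ=90°, α=105°
  direction (-0.2588, 0.9659); cell (3,1); t to first gridline: x 0.6568, y 0.8179 (then +3.8637 / +1.0353)
    (2,1) via x @ 0.6568
    (2,2) via y @ 0.8179
    (2,3) via y @ 1.8531
    (2,4) via y @ 2.8884
    (2,5) via y @ 3.9237  # hit
  → r_5 = 3.9237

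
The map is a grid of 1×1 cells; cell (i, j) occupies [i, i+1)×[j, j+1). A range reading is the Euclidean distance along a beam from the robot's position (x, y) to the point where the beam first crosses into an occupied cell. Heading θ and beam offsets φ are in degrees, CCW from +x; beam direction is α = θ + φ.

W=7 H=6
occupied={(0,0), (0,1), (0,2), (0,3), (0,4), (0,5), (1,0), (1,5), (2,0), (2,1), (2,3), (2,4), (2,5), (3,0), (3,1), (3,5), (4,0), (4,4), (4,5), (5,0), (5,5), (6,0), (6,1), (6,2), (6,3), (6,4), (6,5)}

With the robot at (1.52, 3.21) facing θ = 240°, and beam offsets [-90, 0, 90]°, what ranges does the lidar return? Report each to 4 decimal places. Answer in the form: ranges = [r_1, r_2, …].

beam 1: φ=-90°, α=150°
  cosα=-0.8660 sinα=0.5000 | (1,3) | tMaxX 0.6004 tMaxY 1.5800 | tΔX 1.1547 tΔY 2.0000
    t=0.6004 [x] (0,3) — stop
  → r_1 = 0.6004
beam 2: φ=0°, α=240°
  cosα=-0.5000 sinα=-0.8660 | (1,3) | tMaxX 1.0400 tMaxY 0.2425 | tΔX 2.0000 tΔY 1.1547
    t=0.2425 [y] (1,2)
    t=1.0400 [x] (0,2) — stop
  → r_2 = 1.0400
beam 3: φ=90°, α=330°
  cosα=0.8660 sinα=-0.5000 | (1,3) | tMaxX 0.5543 tMaxY 0.4200 | tΔX 1.1547 tΔY 2.0000
    t=0.4200 [y] (1,2)
    t=0.5543 [x] (2,2)
    t=1.7090 [x] (3,2)
    t=2.4200 [y] (3,1) — stop
  → r_3 = 2.4200

ranges = [0.6004, 1.0400, 2.4200]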